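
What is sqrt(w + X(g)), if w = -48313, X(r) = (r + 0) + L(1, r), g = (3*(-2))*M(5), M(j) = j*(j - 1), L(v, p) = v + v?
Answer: I*sqrt(48431) ≈ 220.07*I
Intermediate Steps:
L(v, p) = 2*v
M(j) = j*(-1 + j)
g = -120 (g = (3*(-2))*(5*(-1 + 5)) = -30*4 = -6*20 = -120)
X(r) = 2 + r (X(r) = (r + 0) + 2*1 = r + 2 = 2 + r)
sqrt(w + X(g)) = sqrt(-48313 + (2 - 120)) = sqrt(-48313 - 118) = sqrt(-48431) = I*sqrt(48431)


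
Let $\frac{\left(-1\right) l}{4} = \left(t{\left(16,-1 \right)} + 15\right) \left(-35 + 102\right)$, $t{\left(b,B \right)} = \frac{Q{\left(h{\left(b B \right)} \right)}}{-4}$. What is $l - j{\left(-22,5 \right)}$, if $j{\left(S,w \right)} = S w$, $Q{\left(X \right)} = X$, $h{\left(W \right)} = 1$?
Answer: $-3843$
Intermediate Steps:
$t{\left(b,B \right)} = - \frac{1}{4}$ ($t{\left(b,B \right)} = 1 \frac{1}{-4} = 1 \left(- \frac{1}{4}\right) = - \frac{1}{4}$)
$l = -3953$ ($l = - 4 \left(- \frac{1}{4} + 15\right) \left(-35 + 102\right) = - 4 \cdot \frac{59}{4} \cdot 67 = \left(-4\right) \frac{3953}{4} = -3953$)
$l - j{\left(-22,5 \right)} = -3953 - \left(-22\right) 5 = -3953 - -110 = -3953 + 110 = -3843$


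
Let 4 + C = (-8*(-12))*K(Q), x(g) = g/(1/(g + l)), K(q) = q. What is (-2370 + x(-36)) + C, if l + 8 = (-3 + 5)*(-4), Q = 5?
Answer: -22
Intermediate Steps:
l = -16 (l = -8 + (-3 + 5)*(-4) = -8 + 2*(-4) = -8 - 8 = -16)
x(g) = g*(-16 + g) (x(g) = g/(1/(g - 16)) = g/(1/(-16 + g)) = g*(-16 + g))
C = 476 (C = -4 - 8*(-12)*5 = -4 + 96*5 = -4 + 480 = 476)
(-2370 + x(-36)) + C = (-2370 - 36*(-16 - 36)) + 476 = (-2370 - 36*(-52)) + 476 = (-2370 + 1872) + 476 = -498 + 476 = -22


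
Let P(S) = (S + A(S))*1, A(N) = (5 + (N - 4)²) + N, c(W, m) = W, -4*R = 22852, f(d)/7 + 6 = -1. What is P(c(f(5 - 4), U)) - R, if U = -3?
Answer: 8429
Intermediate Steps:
f(d) = -49 (f(d) = -42 + 7*(-1) = -42 - 7 = -49)
R = -5713 (R = -¼*22852 = -5713)
A(N) = 5 + N + (-4 + N)² (A(N) = (5 + (-4 + N)²) + N = 5 + N + (-4 + N)²)
P(S) = 5 + (-4 + S)² + 2*S (P(S) = (S + (5 + S + (-4 + S)²))*1 = (5 + (-4 + S)² + 2*S)*1 = 5 + (-4 + S)² + 2*S)
P(c(f(5 - 4), U)) - R = (21 + (-49)² - 6*(-49)) - 1*(-5713) = (21 + 2401 + 294) + 5713 = 2716 + 5713 = 8429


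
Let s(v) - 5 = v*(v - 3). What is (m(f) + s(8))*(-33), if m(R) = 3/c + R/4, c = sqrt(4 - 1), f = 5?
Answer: -6105/4 - 33*sqrt(3) ≈ -1583.4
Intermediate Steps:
c = sqrt(3) ≈ 1.7320
m(R) = sqrt(3) + R/4 (m(R) = 3/(sqrt(3)) + R/4 = 3*(sqrt(3)/3) + R*(1/4) = sqrt(3) + R/4)
s(v) = 5 + v*(-3 + v) (s(v) = 5 + v*(v - 3) = 5 + v*(-3 + v))
(m(f) + s(8))*(-33) = ((sqrt(3) + (1/4)*5) + (5 + 8**2 - 3*8))*(-33) = ((sqrt(3) + 5/4) + (5 + 64 - 24))*(-33) = ((5/4 + sqrt(3)) + 45)*(-33) = (185/4 + sqrt(3))*(-33) = -6105/4 - 33*sqrt(3)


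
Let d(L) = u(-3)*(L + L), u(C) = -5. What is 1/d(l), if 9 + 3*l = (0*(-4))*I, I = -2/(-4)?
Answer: 1/30 ≈ 0.033333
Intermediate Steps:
I = 1/2 (I = -2*(-1/4) = 1/2 ≈ 0.50000)
l = -3 (l = -3 + ((0*(-4))*(1/2))/3 = -3 + (0*(1/2))/3 = -3 + (1/3)*0 = -3 + 0 = -3)
d(L) = -10*L (d(L) = -5*(L + L) = -10*L)
1/d(l) = 1/(-10*(-3)) = 1/30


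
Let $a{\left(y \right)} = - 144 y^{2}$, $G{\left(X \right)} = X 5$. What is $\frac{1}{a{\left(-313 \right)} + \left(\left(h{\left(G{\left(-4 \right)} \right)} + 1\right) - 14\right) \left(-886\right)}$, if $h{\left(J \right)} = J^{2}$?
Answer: $- \frac{1}{14450418} \approx -6.9202 \cdot 10^{-8}$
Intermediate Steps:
$G{\left(X \right)} = 5 X$
$\frac{1}{a{\left(-313 \right)} + \left(\left(h{\left(G{\left(-4 \right)} \right)} + 1\right) - 14\right) \left(-886\right)} = \frac{1}{- 144 \left(-313\right)^{2} + \left(\left(\left(5 \left(-4\right)\right)^{2} + 1\right) - 14\right) \left(-886\right)} = \frac{1}{\left(-144\right) 97969 + \left(\left(\left(-20\right)^{2} + 1\right) - 14\right) \left(-886\right)} = \frac{1}{-14107536 + \left(\left(400 + 1\right) - 14\right) \left(-886\right)} = \frac{1}{-14107536 + \left(401 - 14\right) \left(-886\right)} = \frac{1}{-14107536 + 387 \left(-886\right)} = \frac{1}{-14107536 - 342882} = \frac{1}{-14450418} = - \frac{1}{14450418}$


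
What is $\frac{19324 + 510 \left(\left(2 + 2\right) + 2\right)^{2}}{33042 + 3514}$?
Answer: $\frac{9421}{9139} \approx 1.0309$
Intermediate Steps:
$\frac{19324 + 510 \left(\left(2 + 2\right) + 2\right)^{2}}{33042 + 3514} = \frac{19324 + 510 \left(4 + 2\right)^{2}}{36556} = \left(19324 + 510 \cdot 6^{2}\right) \frac{1}{36556} = \left(19324 + 510 \cdot 36\right) \frac{1}{36556} = \left(19324 + 18360\right) \frac{1}{36556} = 37684 \cdot \frac{1}{36556} = \frac{9421}{9139}$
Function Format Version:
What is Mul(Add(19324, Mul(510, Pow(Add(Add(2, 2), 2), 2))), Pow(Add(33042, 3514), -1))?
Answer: Rational(9421, 9139) ≈ 1.0309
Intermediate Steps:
Mul(Add(19324, Mul(510, Pow(Add(Add(2, 2), 2), 2))), Pow(Add(33042, 3514), -1)) = Mul(Add(19324, Mul(510, Pow(Add(4, 2), 2))), Pow(36556, -1)) = Mul(Add(19324, Mul(510, Pow(6, 2))), Rational(1, 36556)) = Mul(Add(19324, Mul(510, 36)), Rational(1, 36556)) = Mul(Add(19324, 18360), Rational(1, 36556)) = Mul(37684, Rational(1, 36556)) = Rational(9421, 9139)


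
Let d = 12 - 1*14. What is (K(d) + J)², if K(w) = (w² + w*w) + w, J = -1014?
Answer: 1016064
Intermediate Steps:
d = -2 (d = 12 - 14 = -2)
K(w) = w + 2*w² (K(w) = (w² + w²) + w = 2*w² + w = w + 2*w²)
(K(d) + J)² = (-2*(1 + 2*(-2)) - 1014)² = (-2*(1 - 4) - 1014)² = (-2*(-3) - 1014)² = (6 - 1014)² = (-1008)² = 1016064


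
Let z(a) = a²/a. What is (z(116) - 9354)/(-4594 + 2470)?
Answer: 4619/1062 ≈ 4.3493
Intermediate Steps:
z(a) = a
(z(116) - 9354)/(-4594 + 2470) = (116 - 9354)/(-4594 + 2470) = -9238/(-2124) = -9238*(-1/2124) = 4619/1062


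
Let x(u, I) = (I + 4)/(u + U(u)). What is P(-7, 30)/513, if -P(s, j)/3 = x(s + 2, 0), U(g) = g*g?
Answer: -1/855 ≈ -0.0011696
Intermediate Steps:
U(g) = g²
x(u, I) = (4 + I)/(u + u²) (x(u, I) = (I + 4)/(u + u²) = (4 + I)/(u + u²))
P(s, j) = -12/((2 + s)*(3 + s)) (P(s, j) = -3*(4 + 0)/((s + 2)*(1 + (s + 2))) = -3*4/((2 + s)*(1 + (2 + s))) = -3*4/((2 + s)*(3 + s)) = -12/((2 + s)*(3 + s)))
P(-7, 30)/513 = -12/(2 - 7 + (2 - 7)²)/513 = -12/(2 - 7 + (-5)²)*(1/513) = -12/(2 - 7 + 25)*(1/513) = -12/20*(1/513) = -12*1/20*(1/513) = -⅗*1/513 = -1/855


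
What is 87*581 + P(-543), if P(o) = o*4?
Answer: 48375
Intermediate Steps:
P(o) = 4*o
87*581 + P(-543) = 87*581 + 4*(-543) = 50547 - 2172 = 48375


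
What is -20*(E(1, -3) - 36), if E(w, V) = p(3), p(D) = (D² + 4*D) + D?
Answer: 240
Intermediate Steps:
p(D) = D² + 5*D
E(w, V) = 24 (E(w, V) = 3*(5 + 3) = 3*8 = 24)
-20*(E(1, -3) - 36) = -20*(24 - 36) = -20*(-12) = 240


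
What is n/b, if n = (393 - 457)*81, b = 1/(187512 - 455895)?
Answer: 1391297472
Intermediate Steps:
b = -1/268383 (b = 1/(-268383) = -1/268383 ≈ -3.7260e-6)
n = -5184 (n = -64*81 = -5184)
n/b = -5184/(-1/268383) = -5184*(-268383) = 1391297472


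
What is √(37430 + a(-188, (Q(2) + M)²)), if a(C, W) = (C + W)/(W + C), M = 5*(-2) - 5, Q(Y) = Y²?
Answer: 3*√4159 ≈ 193.47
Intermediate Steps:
M = -15 (M = -10 - 5 = -15)
a(C, W) = 1 (a(C, W) = (C + W)/(C + W) = 1)
√(37430 + a(-188, (Q(2) + M)²)) = √(37430 + 1) = √37431 = 3*√4159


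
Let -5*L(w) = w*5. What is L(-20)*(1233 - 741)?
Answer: 9840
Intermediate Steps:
L(w) = -w (L(w) = -w*5/5 = -w)
L(-20)*(1233 - 741) = (-1*(-20))*(1233 - 741) = 20*492 = 9840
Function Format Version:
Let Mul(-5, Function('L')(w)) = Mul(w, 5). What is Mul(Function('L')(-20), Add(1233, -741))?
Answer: 9840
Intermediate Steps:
Function('L')(w) = Mul(-1, w) (Function('L')(w) = Mul(Rational(-1, 5), Mul(w, 5)) = Mul(Rational(-1, 5), Mul(5, w)) = Mul(-1, w))
Mul(Function('L')(-20), Add(1233, -741)) = Mul(Mul(-1, -20), Add(1233, -741)) = Mul(20, 492) = 9840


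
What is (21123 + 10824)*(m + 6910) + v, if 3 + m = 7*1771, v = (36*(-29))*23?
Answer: 616680876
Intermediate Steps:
v = -24012 (v = -1044*23 = -24012)
m = 12394 (m = -3 + 7*1771 = -3 + 12397 = 12394)
(21123 + 10824)*(m + 6910) + v = (21123 + 10824)*(12394 + 6910) - 24012 = 31947*19304 - 24012 = 616704888 - 24012 = 616680876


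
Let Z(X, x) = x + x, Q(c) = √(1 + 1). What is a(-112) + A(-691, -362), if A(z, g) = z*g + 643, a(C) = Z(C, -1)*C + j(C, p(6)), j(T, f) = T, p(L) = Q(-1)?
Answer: 250897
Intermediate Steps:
Q(c) = √2
Z(X, x) = 2*x
p(L) = √2
a(C) = -C (a(C) = (2*(-1))*C + C = -2*C + C = -C)
A(z, g) = 643 + g*z (A(z, g) = g*z + 643 = 643 + g*z)
a(-112) + A(-691, -362) = -1*(-112) + (643 - 362*(-691)) = 112 + (643 + 250142) = 112 + 250785 = 250897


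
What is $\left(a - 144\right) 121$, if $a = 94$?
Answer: $-6050$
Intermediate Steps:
$\left(a - 144\right) 121 = \left(94 - 144\right) 121 = \left(-50\right) 121 = -6050$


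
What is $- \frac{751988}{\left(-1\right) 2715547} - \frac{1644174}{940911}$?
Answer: $- \frac{1252425997370}{851696014439} \approx -1.4705$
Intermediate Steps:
$- \frac{751988}{\left(-1\right) 2715547} - \frac{1644174}{940911} = - \frac{751988}{-2715547} - \frac{548058}{313637} = \left(-751988\right) \left(- \frac{1}{2715547}\right) - \frac{548058}{313637} = \frac{751988}{2715547} - \frac{548058}{313637} = - \frac{1252425997370}{851696014439}$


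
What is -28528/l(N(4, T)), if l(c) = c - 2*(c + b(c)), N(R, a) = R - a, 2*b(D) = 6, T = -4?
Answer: 14264/7 ≈ 2037.7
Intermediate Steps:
b(D) = 3 (b(D) = (1/2)*6 = 3)
l(c) = -6 - c (l(c) = c - 2*(c + 3) = c - 2*(3 + c) = c + (-6 - 2*c) = -6 - c)
-28528/l(N(4, T)) = -28528/(-6 - (4 - 1*(-4))) = -28528/(-6 - (4 + 4)) = -28528/(-6 - 1*8) = -28528/(-6 - 8) = -28528/(-14) = -28528*(-1/14) = 14264/7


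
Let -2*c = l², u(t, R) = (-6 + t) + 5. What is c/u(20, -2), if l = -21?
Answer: -441/38 ≈ -11.605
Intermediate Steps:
u(t, R) = -1 + t
c = -441/2 (c = -½*(-21)² = -½*441 = -441/2 ≈ -220.50)
c/u(20, -2) = -441/2/(-1 + 20) = -441/2/19 = (1/19)*(-441/2) = -441/38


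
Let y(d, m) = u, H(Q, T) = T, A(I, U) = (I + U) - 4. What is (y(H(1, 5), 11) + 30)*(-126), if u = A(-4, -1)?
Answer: -2646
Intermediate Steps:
A(I, U) = -4 + I + U
u = -9 (u = -4 - 4 - 1 = -9)
y(d, m) = -9
(y(H(1, 5), 11) + 30)*(-126) = (-9 + 30)*(-126) = 21*(-126) = -2646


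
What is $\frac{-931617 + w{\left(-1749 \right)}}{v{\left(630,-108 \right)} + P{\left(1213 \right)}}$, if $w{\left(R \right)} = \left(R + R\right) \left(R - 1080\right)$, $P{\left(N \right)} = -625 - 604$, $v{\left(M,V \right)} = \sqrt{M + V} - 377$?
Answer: $- \frac{7198272675}{1289357} - \frac{26892675 \sqrt{58}}{2578714} \approx -5662.3$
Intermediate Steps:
$v{\left(M,V \right)} = -377 + \sqrt{M + V}$ ($v{\left(M,V \right)} = \sqrt{M + V} - 377 = -377 + \sqrt{M + V}$)
$P{\left(N \right)} = -1229$
$w{\left(R \right)} = 2 R \left(-1080 + R\right)$
$\frac{-931617 + w{\left(-1749 \right)}}{v{\left(630,-108 \right)} + P{\left(1213 \right)}} = \frac{-931617 + 2 \left(-1749\right) \left(-1080 - 1749\right)}{\left(-377 + \sqrt{630 - 108}\right) - 1229} = \frac{-931617 + 2 \left(-1749\right) \left(-2829\right)}{\left(-377 + \sqrt{522}\right) - 1229} = \frac{-931617 + 9895842}{\left(-377 + 3 \sqrt{58}\right) - 1229} = \frac{8964225}{-1606 + 3 \sqrt{58}}$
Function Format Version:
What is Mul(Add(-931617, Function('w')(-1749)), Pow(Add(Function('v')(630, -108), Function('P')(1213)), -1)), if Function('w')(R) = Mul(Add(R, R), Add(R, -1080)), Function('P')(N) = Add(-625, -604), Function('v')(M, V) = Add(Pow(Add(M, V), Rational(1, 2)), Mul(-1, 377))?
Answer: Add(Rational(-7198272675, 1289357), Mul(Rational(-26892675, 2578714), Pow(58, Rational(1, 2)))) ≈ -5662.3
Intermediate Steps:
Function('v')(M, V) = Add(-377, Pow(Add(M, V), Rational(1, 2))) (Function('v')(M, V) = Add(Pow(Add(M, V), Rational(1, 2)), -377) = Add(-377, Pow(Add(M, V), Rational(1, 2))))
Function('P')(N) = -1229
Function('w')(R) = Mul(2, R, Add(-1080, R)) (Function('w')(R) = Mul(Mul(2, R), Add(-1080, R)) = Mul(2, R, Add(-1080, R)))
Mul(Add(-931617, Function('w')(-1749)), Pow(Add(Function('v')(630, -108), Function('P')(1213)), -1)) = Mul(Add(-931617, Mul(2, -1749, Add(-1080, -1749))), Pow(Add(Add(-377, Pow(Add(630, -108), Rational(1, 2))), -1229), -1)) = Mul(Add(-931617, Mul(2, -1749, -2829)), Pow(Add(Add(-377, Pow(522, Rational(1, 2))), -1229), -1)) = Mul(Add(-931617, 9895842), Pow(Add(Add(-377, Mul(3, Pow(58, Rational(1, 2)))), -1229), -1)) = Mul(8964225, Pow(Add(-1606, Mul(3, Pow(58, Rational(1, 2)))), -1))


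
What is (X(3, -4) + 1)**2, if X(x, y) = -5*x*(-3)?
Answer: 2116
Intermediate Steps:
X(x, y) = 15*x (X(x, y) = -(-15)*x = 15*x)
(X(3, -4) + 1)**2 = (15*3 + 1)**2 = (45 + 1)**2 = 46**2 = 2116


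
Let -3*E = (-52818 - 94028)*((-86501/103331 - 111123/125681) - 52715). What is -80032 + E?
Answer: -1971306100911038070/763926083 ≈ -2.5805e+9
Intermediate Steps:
E = -1971244962378763414/763926083 (E = -(-52818 - 94028)*((-86501/103331 - 111123/125681) - 52715)/3 = -(-146846)*((-86501*1/103331 - 111123*1/125681) - 52715)/3 = -(-146846)*((-86501/103331 - 111123/125681) - 52715)/3 = -(-146846)*(-22353982894/12986743411 - 52715)/3 = -(-146846)*(-684618532893759)/(3*12986743411) = -1/3*5913734887136290242/763926083 = -1971244962378763414/763926083 ≈ -2.5804e+9)
-80032 + E = -80032 - 1971244962378763414/763926083 = -1971306100911038070/763926083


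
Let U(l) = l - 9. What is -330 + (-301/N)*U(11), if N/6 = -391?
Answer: -386789/1173 ≈ -329.74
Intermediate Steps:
N = -2346 (N = 6*(-391) = -2346)
U(l) = -9 + l
-330 + (-301/N)*U(11) = -330 + (-301/(-2346))*(-9 + 11) = -330 - 301*(-1/2346)*2 = -330 + (301/2346)*2 = -330 + 301/1173 = -386789/1173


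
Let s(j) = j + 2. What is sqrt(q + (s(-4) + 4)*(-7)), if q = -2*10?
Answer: I*sqrt(34) ≈ 5.8309*I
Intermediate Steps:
q = -20
s(j) = 2 + j
sqrt(q + (s(-4) + 4)*(-7)) = sqrt(-20 + ((2 - 4) + 4)*(-7)) = sqrt(-20 + (-2 + 4)*(-7)) = sqrt(-20 + 2*(-7)) = sqrt(-20 - 14) = sqrt(-34) = I*sqrt(34)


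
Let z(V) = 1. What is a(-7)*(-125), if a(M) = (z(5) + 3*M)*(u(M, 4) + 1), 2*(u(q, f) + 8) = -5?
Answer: -23750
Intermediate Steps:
u(q, f) = -21/2 (u(q, f) = -8 + (½)*(-5) = -8 - 5/2 = -21/2)
a(M) = -19/2 - 57*M/2 (a(M) = (1 + 3*M)*(-21/2 + 1) = (1 + 3*M)*(-19/2) = -19/2 - 57*M/2)
a(-7)*(-125) = (-19/2 - 57/2*(-7))*(-125) = (-19/2 + 399/2)*(-125) = 190*(-125) = -23750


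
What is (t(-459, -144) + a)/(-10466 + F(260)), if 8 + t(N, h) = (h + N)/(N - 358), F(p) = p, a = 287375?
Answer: -39129907/1389717 ≈ -28.157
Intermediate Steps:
t(N, h) = -8 + (N + h)/(-358 + N) (t(N, h) = -8 + (h + N)/(N - 358) = -8 + (N + h)/(-358 + N))
(t(-459, -144) + a)/(-10466 + F(260)) = ((2864 - 144 - 7*(-459))/(-358 - 459) + 287375)/(-10466 + 260) = ((2864 - 144 + 3213)/(-817) + 287375)/(-10206) = (-1/817*5933 + 287375)*(-1/10206) = (-5933/817 + 287375)*(-1/10206) = (234779442/817)*(-1/10206) = -39129907/1389717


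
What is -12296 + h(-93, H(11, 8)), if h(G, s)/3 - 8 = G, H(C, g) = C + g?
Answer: -12551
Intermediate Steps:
h(G, s) = 24 + 3*G
-12296 + h(-93, H(11, 8)) = -12296 + (24 + 3*(-93)) = -12296 + (24 - 279) = -12296 - 255 = -12551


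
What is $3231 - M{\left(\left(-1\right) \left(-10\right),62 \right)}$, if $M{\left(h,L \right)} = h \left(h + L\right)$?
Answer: $2511$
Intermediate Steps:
$M{\left(h,L \right)} = h \left(L + h\right)$
$3231 - M{\left(\left(-1\right) \left(-10\right),62 \right)} = 3231 - \left(-1\right) \left(-10\right) \left(62 - -10\right) = 3231 - 10 \left(62 + 10\right) = 3231 - 10 \cdot 72 = 3231 - 720 = 2511$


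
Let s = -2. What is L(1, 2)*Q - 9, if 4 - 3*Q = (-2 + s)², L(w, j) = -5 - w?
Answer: 15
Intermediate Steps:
Q = -4 (Q = 4/3 - (-2 - 2)²/3 = 4/3 - ⅓*(-4)² = 4/3 - ⅓*16 = 4/3 - 16/3 = -4)
L(1, 2)*Q - 9 = (-5 - 1*1)*(-4) - 9 = (-5 - 1)*(-4) - 9 = -6*(-4) - 9 = 24 - 9 = 15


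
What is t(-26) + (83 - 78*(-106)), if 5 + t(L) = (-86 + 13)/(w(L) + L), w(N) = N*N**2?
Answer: 146906365/17602 ≈ 8346.0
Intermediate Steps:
w(N) = N**3
t(L) = -5 - 73/(L + L**3) (t(L) = -5 + (-86 + 13)/(L**3 + L) = -5 - 73/(L + L**3))
t(-26) + (83 - 78*(-106)) = (-73 - 5*(-26) - 5*(-26)**3)/(-26 + (-26)**3) + (83 - 78*(-106)) = (-73 + 130 - 5*(-17576))/(-26 - 17576) + (83 + 8268) = (-73 + 130 + 87880)/(-17602) + 8351 = -1/17602*87937 + 8351 = -87937/17602 + 8351 = 146906365/17602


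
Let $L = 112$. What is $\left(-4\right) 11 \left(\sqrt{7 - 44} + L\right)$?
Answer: $-4928 - 44 i \sqrt{37} \approx -4928.0 - 267.64 i$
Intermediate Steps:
$\left(-4\right) 11 \left(\sqrt{7 - 44} + L\right) = \left(-4\right) 11 \left(\sqrt{7 - 44} + 112\right) = - 44 \left(\sqrt{-37} + 112\right) = - 44 \left(i \sqrt{37} + 112\right) = - 44 \left(112 + i \sqrt{37}\right) = -4928 - 44 i \sqrt{37}$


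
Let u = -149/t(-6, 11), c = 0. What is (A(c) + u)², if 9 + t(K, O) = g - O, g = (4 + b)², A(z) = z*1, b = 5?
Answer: 22201/3721 ≈ 5.9664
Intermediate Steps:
A(z) = z
g = 81 (g = (4 + 5)² = 9² = 81)
t(K, O) = 72 - O (t(K, O) = -9 + (81 - O) = 72 - O)
u = -149/61 (u = -149/(72 - 1*11) = -149/(72 - 11) = -149/61 ≈ -2.4426)
(A(c) + u)² = (0 - 149/61)² = (-149/61)² = 22201/3721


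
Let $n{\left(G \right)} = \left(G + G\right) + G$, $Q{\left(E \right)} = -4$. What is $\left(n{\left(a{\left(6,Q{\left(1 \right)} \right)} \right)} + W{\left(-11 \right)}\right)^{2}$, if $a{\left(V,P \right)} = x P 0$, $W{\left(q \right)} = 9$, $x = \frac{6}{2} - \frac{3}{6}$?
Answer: $81$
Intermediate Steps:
$x = \frac{5}{2}$ ($x = 6 \cdot \frac{1}{2} - \frac{1}{2} = 3 - \frac{1}{2} = \frac{5}{2} \approx 2.5$)
$a{\left(V,P \right)} = 0$ ($a{\left(V,P \right)} = \frac{5 P}{2} \cdot 0 = 0$)
$n{\left(G \right)} = 3 G$ ($n{\left(G \right)} = 2 G + G = 3 G$)
$\left(n{\left(a{\left(6,Q{\left(1 \right)} \right)} \right)} + W{\left(-11 \right)}\right)^{2} = \left(3 \cdot 0 + 9\right)^{2} = \left(0 + 9\right)^{2} = 9^{2} = 81$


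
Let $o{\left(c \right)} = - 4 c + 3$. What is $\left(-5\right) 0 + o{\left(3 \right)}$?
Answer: $-9$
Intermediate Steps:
$o{\left(c \right)} = 3 - 4 c$
$\left(-5\right) 0 + o{\left(3 \right)} = \left(-5\right) 0 + \left(3 - 12\right) = 0 + \left(3 - 12\right) = 0 - 9 = -9$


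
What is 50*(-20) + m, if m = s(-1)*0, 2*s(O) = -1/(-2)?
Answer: -1000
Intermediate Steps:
s(O) = 1/4 (s(O) = (-1/(-2))/2 = (-1*(-1/2))/2 = (1/2)*(1/2) = 1/4)
m = 0 (m = (1/4)*0 = 0)
50*(-20) + m = 50*(-20) + 0 = -1000 + 0 = -1000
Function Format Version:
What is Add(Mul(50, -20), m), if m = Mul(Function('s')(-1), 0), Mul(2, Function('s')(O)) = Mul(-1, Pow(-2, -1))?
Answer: -1000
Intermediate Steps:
Function('s')(O) = Rational(1, 4) (Function('s')(O) = Mul(Rational(1, 2), Mul(-1, Pow(-2, -1))) = Mul(Rational(1, 2), Mul(-1, Rational(-1, 2))) = Mul(Rational(1, 2), Rational(1, 2)) = Rational(1, 4))
m = 0 (m = Mul(Rational(1, 4), 0) = 0)
Add(Mul(50, -20), m) = Add(Mul(50, -20), 0) = Add(-1000, 0) = -1000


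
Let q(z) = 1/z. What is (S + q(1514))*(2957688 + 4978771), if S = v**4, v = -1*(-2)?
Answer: 192260719275/1514 ≈ 1.2699e+8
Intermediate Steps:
v = 2
S = 16 (S = 2**4 = 16)
(S + q(1514))*(2957688 + 4978771) = (16 + 1/1514)*(2957688 + 4978771) = (16 + 1/1514)*7936459 = (24225/1514)*7936459 = 192260719275/1514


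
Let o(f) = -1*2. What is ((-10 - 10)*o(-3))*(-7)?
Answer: -280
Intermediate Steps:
o(f) = -2
((-10 - 10)*o(-3))*(-7) = ((-10 - 10)*(-2))*(-7) = -20*(-2)*(-7) = 40*(-7) = -280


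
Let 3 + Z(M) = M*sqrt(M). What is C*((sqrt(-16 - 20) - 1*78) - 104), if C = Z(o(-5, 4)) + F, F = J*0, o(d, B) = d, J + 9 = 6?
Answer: 546 - 18*I + sqrt(5)*(30 + 910*I) ≈ 613.08 + 2016.8*I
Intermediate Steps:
J = -3 (J = -9 + 6 = -3)
Z(M) = -3 + M**(3/2) (Z(M) = -3 + M*sqrt(M) = -3 + M**(3/2))
F = 0 (F = -3*0 = 0)
C = -3 - 5*I*sqrt(5) (C = (-3 + (-5)**(3/2)) + 0 = (-3 - 5*I*sqrt(5)) + 0 = -3 - 5*I*sqrt(5) ≈ -3.0 - 11.18*I)
C*((sqrt(-16 - 20) - 1*78) - 104) = (-3 - 5*I*sqrt(5))*((sqrt(-16 - 20) - 1*78) - 104) = (-3 - 5*I*sqrt(5))*((sqrt(-36) - 78) - 104) = (-3 - 5*I*sqrt(5))*((6*I - 78) - 104) = (-3 - 5*I*sqrt(5))*((-78 + 6*I) - 104) = (-3 - 5*I*sqrt(5))*(-182 + 6*I) = (-182 + 6*I)*(-3 - 5*I*sqrt(5))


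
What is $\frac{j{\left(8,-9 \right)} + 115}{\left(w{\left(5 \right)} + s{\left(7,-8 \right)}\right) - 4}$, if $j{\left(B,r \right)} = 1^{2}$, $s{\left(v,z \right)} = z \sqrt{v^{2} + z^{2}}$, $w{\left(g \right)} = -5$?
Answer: $\frac{1044}{7151} - \frac{928 \sqrt{113}}{7151} \approx -1.2335$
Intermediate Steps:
$j{\left(B,r \right)} = 1$
$\frac{j{\left(8,-9 \right)} + 115}{\left(w{\left(5 \right)} + s{\left(7,-8 \right)}\right) - 4} = \frac{1 + 115}{\left(-5 - 8 \sqrt{7^{2} + \left(-8\right)^{2}}\right) - 4} = \frac{116}{\left(-5 - 8 \sqrt{49 + 64}\right) - 4} = \frac{116}{\left(-5 - 8 \sqrt{113}\right) - 4} = \frac{116}{-9 - 8 \sqrt{113}}$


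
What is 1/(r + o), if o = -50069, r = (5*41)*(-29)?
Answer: -1/56014 ≈ -1.7853e-5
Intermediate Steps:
r = -5945 (r = 205*(-29) = -5945)
1/(r + o) = 1/(-5945 - 50069) = 1/(-56014) = -1/56014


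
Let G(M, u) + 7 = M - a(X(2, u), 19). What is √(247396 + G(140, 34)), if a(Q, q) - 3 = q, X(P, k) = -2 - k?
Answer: √247507 ≈ 497.50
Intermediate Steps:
a(Q, q) = 3 + q
G(M, u) = -29 + M (G(M, u) = -7 + (M - (3 + 19)) = -7 + (M - 1*22) = -7 + (M - 22) = -7 + (-22 + M) = -29 + M)
√(247396 + G(140, 34)) = √(247396 + (-29 + 140)) = √(247396 + 111) = √247507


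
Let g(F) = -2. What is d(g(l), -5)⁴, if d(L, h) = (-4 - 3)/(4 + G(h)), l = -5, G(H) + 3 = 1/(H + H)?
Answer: 24010000/6561 ≈ 3659.5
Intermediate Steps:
G(H) = -3 + 1/(2*H) (G(H) = -3 + 1/(H + H) = -3 + 1/(2*H))
d(L, h) = -7/(1 + 1/(2*h)) (d(L, h) = (-4 - 3)/(4 + (-3 + 1/(2*h))) = -7/(1 + 1/(2*h)))
d(g(l), -5)⁴ = (-14*(-5)/(1 + 2*(-5)))⁴ = (-14*(-5)/(1 - 10))⁴ = (-14*(-5)/(-9))⁴ = (-14*(-5)*(-⅑))⁴ = (-70/9)⁴ = 24010000/6561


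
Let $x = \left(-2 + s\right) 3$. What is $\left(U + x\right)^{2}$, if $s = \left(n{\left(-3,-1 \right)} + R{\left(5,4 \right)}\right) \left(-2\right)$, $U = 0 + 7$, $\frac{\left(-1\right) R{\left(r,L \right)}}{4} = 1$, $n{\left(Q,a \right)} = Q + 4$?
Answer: $361$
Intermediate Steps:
$n{\left(Q,a \right)} = 4 + Q$
$R{\left(r,L \right)} = -4$ ($R{\left(r,L \right)} = \left(-4\right) 1 = -4$)
$U = 7$
$s = 6$ ($s = \left(\left(4 - 3\right) - 4\right) \left(-2\right) = \left(1 - 4\right) \left(-2\right) = \left(-3\right) \left(-2\right) = 6$)
$x = 12$ ($x = \left(-2 + 6\right) 3 = 4 \cdot 3 = 12$)
$\left(U + x\right)^{2} = \left(7 + 12\right)^{2} = 19^{2} = 361$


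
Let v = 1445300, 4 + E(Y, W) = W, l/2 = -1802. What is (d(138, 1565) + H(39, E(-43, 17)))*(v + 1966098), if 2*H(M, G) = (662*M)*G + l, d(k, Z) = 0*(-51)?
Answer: 566343238970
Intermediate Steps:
l = -3604 (l = 2*(-1802) = -3604)
E(Y, W) = -4 + W
d(k, Z) = 0
H(M, G) = -1802 + 331*G*M (H(M, G) = ((662*M)*G - 3604)/2 = (662*G*M - 3604)/2 = (-3604 + 662*G*M)/2 = -1802 + 331*G*M)
(d(138, 1565) + H(39, E(-43, 17)))*(v + 1966098) = (0 + (-1802 + 331*(-4 + 17)*39))*(1445300 + 1966098) = (0 + (-1802 + 331*13*39))*3411398 = (0 + (-1802 + 167817))*3411398 = (0 + 166015)*3411398 = 166015*3411398 = 566343238970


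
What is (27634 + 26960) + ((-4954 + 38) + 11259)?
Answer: 60937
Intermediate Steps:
(27634 + 26960) + ((-4954 + 38) + 11259) = 54594 + (-4916 + 11259) = 54594 + 6343 = 60937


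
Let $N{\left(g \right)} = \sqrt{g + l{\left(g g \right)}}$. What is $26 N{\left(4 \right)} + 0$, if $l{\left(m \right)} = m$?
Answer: $52 \sqrt{5} \approx 116.28$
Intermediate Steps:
$N{\left(g \right)} = \sqrt{g + g^{2}}$ ($N{\left(g \right)} = \sqrt{g + g g} = \sqrt{g + g^{2}}$)
$26 N{\left(4 \right)} + 0 = 26 \sqrt{4 \left(1 + 4\right)} + 0 = 26 \sqrt{4 \cdot 5} + 0 = 26 \sqrt{20} + 0 = 26 \cdot 2 \sqrt{5} + 0 = 52 \sqrt{5} + 0 = 52 \sqrt{5}$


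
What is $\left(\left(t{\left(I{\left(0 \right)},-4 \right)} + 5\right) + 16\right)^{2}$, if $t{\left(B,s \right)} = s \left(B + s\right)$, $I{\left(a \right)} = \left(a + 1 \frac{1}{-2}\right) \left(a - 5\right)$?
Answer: $729$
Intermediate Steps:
$I{\left(a \right)} = \left(-5 + a\right) \left(- \frac{1}{2} + a\right)$ ($I{\left(a \right)} = \left(a + 1 \left(- \frac{1}{2}\right)\right) \left(-5 + a\right) = \left(a - \frac{1}{2}\right) \left(-5 + a\right) = \left(- \frac{1}{2} + a\right) \left(-5 + a\right) = \left(-5 + a\right) \left(- \frac{1}{2} + a\right)$)
$\left(\left(t{\left(I{\left(0 \right)},-4 \right)} + 5\right) + 16\right)^{2} = \left(\left(- 4 \left(\left(\frac{5}{2} + 0^{2} - 0\right) - 4\right) + 5\right) + 16\right)^{2} = \left(\left(- 4 \left(\left(\frac{5}{2} + 0 + 0\right) - 4\right) + 5\right) + 16\right)^{2} = \left(\left(- 4 \left(\frac{5}{2} - 4\right) + 5\right) + 16\right)^{2} = \left(\left(\left(-4\right) \left(- \frac{3}{2}\right) + 5\right) + 16\right)^{2} = \left(\left(6 + 5\right) + 16\right)^{2} = \left(11 + 16\right)^{2} = 27^{2} = 729$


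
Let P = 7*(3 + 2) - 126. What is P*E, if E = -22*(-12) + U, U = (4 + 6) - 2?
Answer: -24752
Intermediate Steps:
P = -91 (P = 7*5 - 126 = 35 - 126 = -91)
U = 8 (U = 10 - 2 = 8)
E = 272 (E = -22*(-12) + 8 = 264 + 8 = 272)
P*E = -91*272 = -24752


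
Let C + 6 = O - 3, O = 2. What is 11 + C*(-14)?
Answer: 109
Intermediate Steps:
C = -7 (C = -6 + (2 - 3) = -6 - 1 = -7)
11 + C*(-14) = 11 - 7*(-14) = 11 + 98 = 109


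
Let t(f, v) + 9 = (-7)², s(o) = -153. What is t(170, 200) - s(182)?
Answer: 193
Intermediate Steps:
t(f, v) = 40 (t(f, v) = -9 + (-7)² = -9 + 49 = 40)
t(170, 200) - s(182) = 40 - 1*(-153) = 40 + 153 = 193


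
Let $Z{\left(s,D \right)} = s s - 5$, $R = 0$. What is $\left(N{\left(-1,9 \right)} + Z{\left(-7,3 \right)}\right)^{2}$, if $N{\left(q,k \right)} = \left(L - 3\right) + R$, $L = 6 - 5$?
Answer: $1764$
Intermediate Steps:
$L = 1$
$N{\left(q,k \right)} = -2$ ($N{\left(q,k \right)} = \left(1 - 3\right) + 0 = -2 + 0 = -2$)
$Z{\left(s,D \right)} = -5 + s^{2}$ ($Z{\left(s,D \right)} = s^{2} - 5 = -5 + s^{2}$)
$\left(N{\left(-1,9 \right)} + Z{\left(-7,3 \right)}\right)^{2} = \left(-2 - \left(5 - \left(-7\right)^{2}\right)\right)^{2} = \left(-2 + \left(-5 + 49\right)\right)^{2} = \left(-2 + 44\right)^{2} = 42^{2} = 1764$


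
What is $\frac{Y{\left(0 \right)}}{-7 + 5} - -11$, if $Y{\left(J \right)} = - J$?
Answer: $11$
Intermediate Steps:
$\frac{Y{\left(0 \right)}}{-7 + 5} - -11 = \frac{\left(-1\right) 0}{-7 + 5} - -11 = \frac{0}{-2} + 11 = 0 \left(- \frac{1}{2}\right) + 11 = 0 + 11 = 11$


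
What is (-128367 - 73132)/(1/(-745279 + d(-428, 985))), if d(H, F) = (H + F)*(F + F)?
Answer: -70929864489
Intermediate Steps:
d(H, F) = 2*F*(F + H) (d(H, F) = (F + H)*(2*F) = 2*F*(F + H))
(-128367 - 73132)/(1/(-745279 + d(-428, 985))) = (-128367 - 73132)/(1/(-745279 + 2*985*(985 - 428))) = -201499/(1/(-745279 + 2*985*557)) = -201499/(1/(-745279 + 1097290)) = -201499/(1/352011) = -201499/1/352011 = -201499*352011 = -70929864489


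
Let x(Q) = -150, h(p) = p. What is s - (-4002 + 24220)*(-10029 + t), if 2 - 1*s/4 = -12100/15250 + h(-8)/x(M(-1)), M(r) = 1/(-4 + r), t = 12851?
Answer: -261027471556/4575 ≈ -5.7055e+7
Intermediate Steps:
s = 50144/4575 (s = 8 - 4*(-12100/15250 - 8/(-150)) = 8 - 4*(-12100*1/15250 - 8*(-1/150)) = 8 - 4*(-242/305 + 4/75) = 8 - 4*(-3386/4575) = 8 + 13544/4575 = 50144/4575 ≈ 10.960)
s - (-4002 + 24220)*(-10029 + t) = 50144/4575 - (-4002 + 24220)*(-10029 + 12851) = 50144/4575 - 20218*2822 = 50144/4575 - 1*57055196 = 50144/4575 - 57055196 = -261027471556/4575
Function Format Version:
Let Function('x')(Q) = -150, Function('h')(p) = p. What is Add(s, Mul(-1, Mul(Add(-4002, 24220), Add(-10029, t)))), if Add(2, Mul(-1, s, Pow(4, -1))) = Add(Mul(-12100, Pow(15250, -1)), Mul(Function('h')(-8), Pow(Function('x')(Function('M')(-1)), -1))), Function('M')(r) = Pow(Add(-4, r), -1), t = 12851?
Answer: Rational(-261027471556, 4575) ≈ -5.7055e+7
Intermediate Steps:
s = Rational(50144, 4575) (s = Add(8, Mul(-4, Add(Mul(-12100, Pow(15250, -1)), Mul(-8, Pow(-150, -1))))) = Add(8, Mul(-4, Add(Mul(-12100, Rational(1, 15250)), Mul(-8, Rational(-1, 150))))) = Add(8, Mul(-4, Add(Rational(-242, 305), Rational(4, 75)))) = Add(8, Mul(-4, Rational(-3386, 4575))) = Add(8, Rational(13544, 4575)) = Rational(50144, 4575) ≈ 10.960)
Add(s, Mul(-1, Mul(Add(-4002, 24220), Add(-10029, t)))) = Add(Rational(50144, 4575), Mul(-1, Mul(Add(-4002, 24220), Add(-10029, 12851)))) = Add(Rational(50144, 4575), Mul(-1, Mul(20218, 2822))) = Add(Rational(50144, 4575), Mul(-1, 57055196)) = Add(Rational(50144, 4575), -57055196) = Rational(-261027471556, 4575)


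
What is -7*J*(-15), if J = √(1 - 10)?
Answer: 315*I ≈ 315.0*I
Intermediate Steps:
J = 3*I (J = √(-9) = 3*I ≈ 3.0*I)
-7*J*(-15) = -21*I*(-15) = 315*I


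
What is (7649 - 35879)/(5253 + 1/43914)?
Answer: -1239692220/230680243 ≈ -5.3741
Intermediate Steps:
(7649 - 35879)/(5253 + 1/43914) = -28230/(5253 + 1/43914) = -28230/230680243/43914 = -28230*43914/230680243 = -1239692220/230680243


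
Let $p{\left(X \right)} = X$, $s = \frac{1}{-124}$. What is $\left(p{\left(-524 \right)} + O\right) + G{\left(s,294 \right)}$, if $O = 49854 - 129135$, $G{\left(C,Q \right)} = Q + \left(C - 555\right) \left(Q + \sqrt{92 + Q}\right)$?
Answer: $- \frac{15046369}{62} - \frac{68821 \sqrt{386}}{124} \approx -2.5359 \cdot 10^{5}$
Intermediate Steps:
$s = - \frac{1}{124} \approx -0.0080645$
$G{\left(C,Q \right)} = Q + \left(-555 + C\right) \left(Q + \sqrt{92 + Q}\right)$
$O = -79281$
$\left(p{\left(-524 \right)} + O\right) + G{\left(s,294 \right)} = \left(-524 - 79281\right) - \left(\frac{10098459}{62} + \frac{68821 \sqrt{92 + 294}}{124}\right) = -79805 - \left(\frac{10098459}{62} + \frac{68821 \sqrt{386}}{124}\right) = - \frac{15046369}{62} - \frac{68821 \sqrt{386}}{124}$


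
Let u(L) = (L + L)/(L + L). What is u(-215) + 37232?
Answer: 37233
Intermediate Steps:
u(L) = 1 (u(L) = (2*L)/((2*L)) = (2*L)*(1/(2*L)) = 1)
u(-215) + 37232 = 1 + 37232 = 37233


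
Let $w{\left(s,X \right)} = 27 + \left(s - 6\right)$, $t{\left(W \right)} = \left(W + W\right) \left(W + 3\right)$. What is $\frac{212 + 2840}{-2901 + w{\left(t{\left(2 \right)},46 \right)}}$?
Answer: $- \frac{763}{715} \approx -1.0671$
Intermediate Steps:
$t{\left(W \right)} = 2 W \left(3 + W\right)$
$w{\left(s,X \right)} = 21 + s$ ($w{\left(s,X \right)} = 27 + \left(s - 6\right) = 27 + \left(-6 + s\right) = 21 + s$)
$\frac{212 + 2840}{-2901 + w{\left(t{\left(2 \right)},46 \right)}} = \frac{212 + 2840}{-2901 + \left(21 + 2 \cdot 2 \left(3 + 2\right)\right)} = \frac{3052}{-2901 + \left(21 + 2 \cdot 2 \cdot 5\right)} = \frac{3052}{-2901 + \left(21 + 20\right)} = \frac{3052}{-2901 + 41} = \frac{3052}{-2860} = 3052 \left(- \frac{1}{2860}\right) = - \frac{763}{715}$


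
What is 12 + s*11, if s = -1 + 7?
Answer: 78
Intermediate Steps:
s = 6
12 + s*11 = 12 + 6*11 = 12 + 66 = 78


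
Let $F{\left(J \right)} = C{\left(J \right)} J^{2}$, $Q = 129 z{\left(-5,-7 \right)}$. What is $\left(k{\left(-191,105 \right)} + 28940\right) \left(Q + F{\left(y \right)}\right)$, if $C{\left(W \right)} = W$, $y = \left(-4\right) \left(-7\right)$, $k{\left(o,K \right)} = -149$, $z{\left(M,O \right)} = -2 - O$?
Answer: $650590227$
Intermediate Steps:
$y = 28$
$Q = 645$ ($Q = 129 \left(-2 - -7\right) = 129 \left(-2 + 7\right) = 129 \cdot 5 = 645$)
$F{\left(J \right)} = J^{3}$ ($F{\left(J \right)} = J J^{2} = J^{3}$)
$\left(k{\left(-191,105 \right)} + 28940\right) \left(Q + F{\left(y \right)}\right) = \left(-149 + 28940\right) \left(645 + 28^{3}\right) = 28791 \left(645 + 21952\right) = 28791 \cdot 22597 = 650590227$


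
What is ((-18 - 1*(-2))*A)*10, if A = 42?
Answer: -6720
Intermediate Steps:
((-18 - 1*(-2))*A)*10 = ((-18 - 1*(-2))*42)*10 = ((-18 + 2)*42)*10 = -16*42*10 = -672*10 = -6720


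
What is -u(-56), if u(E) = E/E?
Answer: -1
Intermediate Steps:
u(E) = 1
-u(-56) = -1*1 = -1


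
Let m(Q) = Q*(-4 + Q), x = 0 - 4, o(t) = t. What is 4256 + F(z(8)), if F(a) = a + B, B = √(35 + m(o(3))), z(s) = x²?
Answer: 4272 + 4*√2 ≈ 4277.7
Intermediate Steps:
x = -4
z(s) = 16 (z(s) = (-4)² = 16)
B = 4*√2 (B = √(35 + 3*(-4 + 3)) = √(35 + 3*(-1)) = √(35 - 3) = √32 = 4*√2 ≈ 5.6569)
F(a) = a + 4*√2
4256 + F(z(8)) = 4256 + (16 + 4*√2) = 4272 + 4*√2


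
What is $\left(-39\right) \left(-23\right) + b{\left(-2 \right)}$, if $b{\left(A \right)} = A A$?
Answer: $901$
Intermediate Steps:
$b{\left(A \right)} = A^{2}$
$\left(-39\right) \left(-23\right) + b{\left(-2 \right)} = \left(-39\right) \left(-23\right) + \left(-2\right)^{2} = 897 + 4 = 901$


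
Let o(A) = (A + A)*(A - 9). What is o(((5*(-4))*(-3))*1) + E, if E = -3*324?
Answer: 5148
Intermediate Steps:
E = -972
o(A) = 2*A*(-9 + A) (o(A) = (2*A)*(-9 + A) = 2*A*(-9 + A))
o(((5*(-4))*(-3))*1) + E = 2*(((5*(-4))*(-3))*1)*(-9 + ((5*(-4))*(-3))*1) - 972 = 2*(-20*(-3)*1)*(-9 - 20*(-3)*1) - 972 = 2*(60*1)*(-9 + 60*1) - 972 = 2*60*(-9 + 60) - 972 = 2*60*51 - 972 = 6120 - 972 = 5148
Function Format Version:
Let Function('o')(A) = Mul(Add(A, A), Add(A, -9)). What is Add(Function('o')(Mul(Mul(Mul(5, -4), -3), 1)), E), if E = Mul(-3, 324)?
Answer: 5148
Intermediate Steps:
E = -972
Function('o')(A) = Mul(2, A, Add(-9, A)) (Function('o')(A) = Mul(Mul(2, A), Add(-9, A)) = Mul(2, A, Add(-9, A)))
Add(Function('o')(Mul(Mul(Mul(5, -4), -3), 1)), E) = Add(Mul(2, Mul(Mul(Mul(5, -4), -3), 1), Add(-9, Mul(Mul(Mul(5, -4), -3), 1))), -972) = Add(Mul(2, Mul(Mul(-20, -3), 1), Add(-9, Mul(Mul(-20, -3), 1))), -972) = Add(Mul(2, Mul(60, 1), Add(-9, Mul(60, 1))), -972) = Add(Mul(2, 60, Add(-9, 60)), -972) = Add(Mul(2, 60, 51), -972) = Add(6120, -972) = 5148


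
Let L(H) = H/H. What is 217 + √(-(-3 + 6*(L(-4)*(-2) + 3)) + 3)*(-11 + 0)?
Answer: 217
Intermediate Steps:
L(H) = 1
217 + √(-(-3 + 6*(L(-4)*(-2) + 3)) + 3)*(-11 + 0) = 217 + √(-(-3 + 6*(1*(-2) + 3)) + 3)*(-11 + 0) = 217 + √(-(-3 + 6*(-2 + 3)) + 3)*(-11) = 217 + √(-(-3 + 6*1) + 3)*(-11) = 217 + √(-(-3 + 6) + 3)*(-11) = 217 + √(-1*3 + 3)*(-11) = 217 + √(-3 + 3)*(-11) = 217 + √0*(-11) = 217 + 0*(-11) = 217 + 0 = 217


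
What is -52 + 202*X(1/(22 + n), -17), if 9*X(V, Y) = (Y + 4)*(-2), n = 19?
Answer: 4784/9 ≈ 531.56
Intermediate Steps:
X(V, Y) = -8/9 - 2*Y/9 (X(V, Y) = ((Y + 4)*(-2))/9 = ((4 + Y)*(-2))/9 = (-8 - 2*Y)/9 = -8/9 - 2*Y/9)
-52 + 202*X(1/(22 + n), -17) = -52 + 202*(-8/9 - 2/9*(-17)) = -52 + 202*(-8/9 + 34/9) = -52 + 202*(26/9) = -52 + 5252/9 = 4784/9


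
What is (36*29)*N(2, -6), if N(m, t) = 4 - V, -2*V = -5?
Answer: 1566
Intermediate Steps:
V = 5/2 (V = -½*(-5) = 5/2 ≈ 2.5000)
N(m, t) = 3/2 (N(m, t) = 4 - 1*5/2 = 4 - 5/2 = 3/2)
(36*29)*N(2, -6) = (36*29)*(3/2) = 1044*(3/2) = 1566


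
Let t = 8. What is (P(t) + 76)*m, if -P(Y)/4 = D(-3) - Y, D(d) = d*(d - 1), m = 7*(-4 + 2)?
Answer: -840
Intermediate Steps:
m = -14 (m = 7*(-2) = -14)
D(d) = d*(-1 + d)
P(Y) = -48 + 4*Y (P(Y) = -4*(-3*(-1 - 3) - Y) = -4*(-3*(-4) - Y) = -4*(12 - Y) = -48 + 4*Y)
(P(t) + 76)*m = ((-48 + 4*8) + 76)*(-14) = ((-48 + 32) + 76)*(-14) = (-16 + 76)*(-14) = 60*(-14) = -840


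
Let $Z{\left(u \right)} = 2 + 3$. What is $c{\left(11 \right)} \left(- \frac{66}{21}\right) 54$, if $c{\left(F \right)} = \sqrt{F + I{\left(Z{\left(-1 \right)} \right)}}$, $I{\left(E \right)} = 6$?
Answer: $- \frac{1188 \sqrt{17}}{7} \approx -699.75$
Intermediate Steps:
$Z{\left(u \right)} = 5$
$c{\left(F \right)} = \sqrt{6 + F}$ ($c{\left(F \right)} = \sqrt{F + 6} = \sqrt{6 + F}$)
$c{\left(11 \right)} \left(- \frac{66}{21}\right) 54 = \sqrt{6 + 11} \left(- \frac{66}{21}\right) 54 = \sqrt{17} \left(\left(-66\right) \frac{1}{21}\right) 54 = \sqrt{17} \left(- \frac{22}{7}\right) 54 = - \frac{22 \sqrt{17}}{7} \cdot 54 = - \frac{1188 \sqrt{17}}{7}$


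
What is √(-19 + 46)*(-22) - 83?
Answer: -83 - 66*√3 ≈ -197.32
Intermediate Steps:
√(-19 + 46)*(-22) - 83 = √27*(-22) - 83 = (3*√3)*(-22) - 83 = -66*√3 - 83 = -83 - 66*√3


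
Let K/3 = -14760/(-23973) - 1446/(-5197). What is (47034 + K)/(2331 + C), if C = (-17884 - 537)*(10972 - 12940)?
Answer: 651132345132/501878756421331 ≈ 0.0012974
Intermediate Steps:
C = 36252528 (C = -18421*(-1968) = 36252528)
K = 111372678/41529227 (K = 3*(-14760/(-23973) - 1446/(-5197)) = 3*(-14760*(-1/23973) - 1446*(-1/5197)) = 3*(4920/7991 + 1446/5197) = 3*(37124226/41529227) = 111372678/41529227 ≈ 2.6818)
(47034 + K)/(2331 + C) = (47034 + 111372678/41529227)/(2331 + 36252528) = (1953397035396/41529227)/36254859 = (1953397035396/41529227)*(1/36254859) = 651132345132/501878756421331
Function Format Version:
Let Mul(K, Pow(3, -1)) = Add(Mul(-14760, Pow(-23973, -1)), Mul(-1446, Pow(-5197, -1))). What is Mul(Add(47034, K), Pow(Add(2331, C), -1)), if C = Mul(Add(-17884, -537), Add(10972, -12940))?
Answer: Rational(651132345132, 501878756421331) ≈ 0.0012974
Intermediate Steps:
C = 36252528 (C = Mul(-18421, -1968) = 36252528)
K = Rational(111372678, 41529227) (K = Mul(3, Add(Mul(-14760, Pow(-23973, -1)), Mul(-1446, Pow(-5197, -1)))) = Mul(3, Add(Mul(-14760, Rational(-1, 23973)), Mul(-1446, Rational(-1, 5197)))) = Mul(3, Add(Rational(4920, 7991), Rational(1446, 5197))) = Mul(3, Rational(37124226, 41529227)) = Rational(111372678, 41529227) ≈ 2.6818)
Mul(Add(47034, K), Pow(Add(2331, C), -1)) = Mul(Add(47034, Rational(111372678, 41529227)), Pow(Add(2331, 36252528), -1)) = Mul(Rational(1953397035396, 41529227), Pow(36254859, -1)) = Mul(Rational(1953397035396, 41529227), Rational(1, 36254859)) = Rational(651132345132, 501878756421331)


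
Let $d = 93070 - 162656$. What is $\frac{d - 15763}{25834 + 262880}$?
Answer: $- \frac{85349}{288714} \approx -0.29562$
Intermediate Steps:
$d = -69586$
$\frac{d - 15763}{25834 + 262880} = \frac{-69586 - 15763}{25834 + 262880} = - \frac{85349}{288714}$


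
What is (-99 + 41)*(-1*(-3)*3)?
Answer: -522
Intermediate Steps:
(-99 + 41)*(-1*(-3)*3) = -174*3 = -58*9 = -522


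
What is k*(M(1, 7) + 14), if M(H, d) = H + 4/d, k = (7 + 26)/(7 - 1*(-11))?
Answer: 1199/42 ≈ 28.548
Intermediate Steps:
k = 11/6 (k = 33/(7 + 11) = 33/18 = 33*(1/18) = 11/6 ≈ 1.8333)
k*(M(1, 7) + 14) = 11*((1 + 4/7) + 14)/6 = 11*(11/7 + 14)/6 = (11/6)*(109/7) = 1199/42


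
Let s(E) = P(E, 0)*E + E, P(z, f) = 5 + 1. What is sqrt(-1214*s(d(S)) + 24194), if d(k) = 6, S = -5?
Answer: I*sqrt(26794) ≈ 163.69*I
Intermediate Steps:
P(z, f) = 6
s(E) = 7*E (s(E) = 6*E + E = 7*E)
sqrt(-1214*s(d(S)) + 24194) = sqrt(-8498*6 + 24194) = sqrt(-1214*42 + 24194) = sqrt(-50988 + 24194) = sqrt(-26794) = I*sqrt(26794)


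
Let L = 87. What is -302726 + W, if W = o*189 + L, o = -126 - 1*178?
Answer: -360095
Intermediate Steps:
o = -304 (o = -126 - 178 = -304)
W = -57369 (W = -304*189 + 87 = -57456 + 87 = -57369)
-302726 + W = -302726 - 57369 = -360095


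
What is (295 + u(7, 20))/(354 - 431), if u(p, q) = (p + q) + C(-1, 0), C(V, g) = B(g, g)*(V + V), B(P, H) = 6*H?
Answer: -46/11 ≈ -4.1818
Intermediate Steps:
C(V, g) = 12*V*g (C(V, g) = (6*g)*(V + V) = (6*g)*(2*V) = 12*V*g)
u(p, q) = p + q (u(p, q) = (p + q) + 12*(-1)*0 = (p + q) + 0 = p + q)
(295 + u(7, 20))/(354 - 431) = (295 + (7 + 20))/(354 - 431) = (295 + 27)/(-77) = 322*(-1/77) = -46/11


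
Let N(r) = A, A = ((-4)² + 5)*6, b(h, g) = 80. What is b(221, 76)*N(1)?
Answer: 10080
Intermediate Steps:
A = 126 (A = (16 + 5)*6 = 21*6 = 126)
N(r) = 126
b(221, 76)*N(1) = 80*126 = 10080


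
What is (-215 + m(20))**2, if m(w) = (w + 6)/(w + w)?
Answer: 18378369/400 ≈ 45946.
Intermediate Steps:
m(w) = (6 + w)/(2*w) (m(w) = (6 + w)/((2*w)) = (6 + w)*(1/(2*w)) = (6 + w)/(2*w))
(-215 + m(20))**2 = (-215 + (1/2)*(6 + 20)/20)**2 = (-215 + (1/2)*(1/20)*26)**2 = (-215 + 13/20)**2 = (-4287/20)**2 = 18378369/400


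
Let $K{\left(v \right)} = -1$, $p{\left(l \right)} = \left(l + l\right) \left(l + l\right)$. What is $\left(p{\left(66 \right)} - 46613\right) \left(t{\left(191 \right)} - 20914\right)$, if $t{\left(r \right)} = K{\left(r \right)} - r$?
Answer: $616063034$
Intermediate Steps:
$p{\left(l \right)} = 4 l^{2}$ ($p{\left(l \right)} = 2 l 2 l = 4 l^{2}$)
$t{\left(r \right)} = -1 - r$
$\left(p{\left(66 \right)} - 46613\right) \left(t{\left(191 \right)} - 20914\right) = \left(4 \cdot 66^{2} - 46613\right) \left(\left(-1 - 191\right) - 20914\right) = \left(4 \cdot 4356 - 46613\right) \left(\left(-1 - 191\right) - 20914\right) = \left(17424 - 46613\right) \left(-192 - 20914\right) = \left(-29189\right) \left(-21106\right) = 616063034$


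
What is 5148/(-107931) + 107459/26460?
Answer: 3820647083/951951420 ≈ 4.0135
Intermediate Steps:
5148/(-107931) + 107459/26460 = 5148*(-1/107931) + 107459*(1/26460) = -1716/35977 + 107459/26460 = 3820647083/951951420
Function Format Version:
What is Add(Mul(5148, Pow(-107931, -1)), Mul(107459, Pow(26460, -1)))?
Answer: Rational(3820647083, 951951420) ≈ 4.0135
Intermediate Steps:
Add(Mul(5148, Pow(-107931, -1)), Mul(107459, Pow(26460, -1))) = Add(Mul(5148, Rational(-1, 107931)), Mul(107459, Rational(1, 26460))) = Add(Rational(-1716, 35977), Rational(107459, 26460)) = Rational(3820647083, 951951420)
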